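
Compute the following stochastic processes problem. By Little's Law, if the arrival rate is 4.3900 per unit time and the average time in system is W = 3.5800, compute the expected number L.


Little's Law: L = lambda * W
= 4.3900 * 3.5800
= 15.7162

15.7162


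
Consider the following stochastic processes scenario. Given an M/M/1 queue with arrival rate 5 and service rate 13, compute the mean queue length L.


rho = 5/13 = 0.3846
L = rho/(1-rho)
= 0.3846/0.6154
= 0.6250

0.6250


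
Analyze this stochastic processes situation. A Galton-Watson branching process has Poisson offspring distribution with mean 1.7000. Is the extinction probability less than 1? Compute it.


Since mu = 1.7000 > 1, extinction prob q < 1.
Solve s = exp(mu*(s-1)) iteratively.
q = 0.3088

0.3088


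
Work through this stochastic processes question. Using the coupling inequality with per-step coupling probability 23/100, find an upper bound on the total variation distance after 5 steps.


TV distance bound <= (1-delta)^n
= (1 - 0.2300)^5
= 0.7700^5
= 0.2707

0.2707


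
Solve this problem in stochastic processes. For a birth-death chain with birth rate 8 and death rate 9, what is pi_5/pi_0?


For birth-death process, pi_n/pi_0 = (lambda/mu)^n
= (8/9)^5
= 0.5549

0.5549


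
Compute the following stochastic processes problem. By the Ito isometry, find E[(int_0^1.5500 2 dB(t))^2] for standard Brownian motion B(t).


By Ito isometry: E[(int f dB)^2] = int f^2 dt
= 2^2 * 1.5500
= 4 * 1.5500 = 6.2000

6.2000


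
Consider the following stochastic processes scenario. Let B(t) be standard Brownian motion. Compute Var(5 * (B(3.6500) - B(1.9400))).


Var(alpha*(B(t)-B(s))) = alpha^2 * (t-s)
= 5^2 * (3.6500 - 1.9400)
= 25 * 1.7100
= 42.7500

42.7500


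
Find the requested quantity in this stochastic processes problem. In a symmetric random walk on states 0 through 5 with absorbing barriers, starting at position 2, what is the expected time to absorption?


For symmetric RW on 0,...,N with absorbing barriers, E(i) = i*(N-i)
E(2) = 2 * 3 = 6

6


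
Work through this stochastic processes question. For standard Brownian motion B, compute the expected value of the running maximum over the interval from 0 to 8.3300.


E(max B(s)) = sqrt(2t/pi)
= sqrt(2*8.3300/pi)
= sqrt(5.3030)
= 2.3028

2.3028


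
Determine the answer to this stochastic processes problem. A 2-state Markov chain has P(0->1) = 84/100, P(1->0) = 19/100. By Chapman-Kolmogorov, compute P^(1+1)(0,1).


P^2 = P^1 * P^1
Computing via matrix multiplication of the transition matrix.
Entry (0,1) of P^2 = 0.8148

0.8148


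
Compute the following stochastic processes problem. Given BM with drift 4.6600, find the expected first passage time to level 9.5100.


Expected first passage time = a/mu
= 9.5100/4.6600
= 2.0408

2.0408


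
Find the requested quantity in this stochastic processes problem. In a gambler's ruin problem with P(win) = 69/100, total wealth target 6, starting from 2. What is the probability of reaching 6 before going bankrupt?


Gambler's ruin formula:
r = q/p = 0.3100/0.6900 = 0.4493
P(win) = (1 - r^i)/(1 - r^N)
= (1 - 0.4493^2)/(1 - 0.4493^6)
= 0.8048

0.8048


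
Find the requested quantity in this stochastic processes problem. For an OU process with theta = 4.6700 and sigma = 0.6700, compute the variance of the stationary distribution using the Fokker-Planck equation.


Stationary variance = sigma^2 / (2*theta)
= 0.6700^2 / (2*4.6700)
= 0.4489 / 9.3400
= 0.0481

0.0481


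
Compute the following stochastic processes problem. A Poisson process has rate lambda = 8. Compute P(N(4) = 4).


P(N(t)=k) = (lambda*t)^k * exp(-lambda*t) / k!
lambda*t = 32
= 32^4 * exp(-32) / 4!
= 1048576 * 1.2664e-14 / 24
= 5.5331e-10

5.5331e-10


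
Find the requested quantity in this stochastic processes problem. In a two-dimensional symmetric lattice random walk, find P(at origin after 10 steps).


P = C(10,5)^2 / 4^10
= 252^2 / 1048576
= 63504 / 1048576
= 0.0606

0.0606


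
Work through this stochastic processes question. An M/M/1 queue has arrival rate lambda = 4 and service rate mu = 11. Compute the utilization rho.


rho = lambda/mu
= 4/11
= 0.3636

0.3636


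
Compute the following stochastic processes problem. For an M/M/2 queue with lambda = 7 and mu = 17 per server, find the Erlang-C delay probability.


a = lambda/mu = 0.4118
rho = a/c = 0.2059
Erlang-C formula applied:
C(c,a) = 0.0703

0.0703


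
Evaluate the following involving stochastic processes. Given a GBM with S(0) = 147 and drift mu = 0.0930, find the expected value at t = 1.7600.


E[S(t)] = S(0) * exp(mu * t)
= 147 * exp(0.0930 * 1.7600)
= 147 * 1.1778
= 173.1421

173.1421


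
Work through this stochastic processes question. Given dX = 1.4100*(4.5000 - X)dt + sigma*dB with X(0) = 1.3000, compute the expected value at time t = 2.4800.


E[X(t)] = mu + (X(0) - mu)*exp(-theta*t)
= 4.5000 + (1.3000 - 4.5000)*exp(-1.4100*2.4800)
= 4.5000 + -3.2000 * 0.0303
= 4.4031

4.4031


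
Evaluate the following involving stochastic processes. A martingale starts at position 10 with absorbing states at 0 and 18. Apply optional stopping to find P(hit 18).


By optional stopping theorem: E(M at tau) = M(0) = 10
P(hit 18)*18 + P(hit 0)*0 = 10
P(hit 18) = (10 - 0)/(18 - 0) = 5/9 = 0.5556

0.5556


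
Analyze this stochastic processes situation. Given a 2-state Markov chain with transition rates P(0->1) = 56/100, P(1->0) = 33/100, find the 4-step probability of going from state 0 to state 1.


Computing P^4 by matrix multiplication.
P = [[0.4400, 0.5600], [0.3300, 0.6700]]
After raising P to the power 4:
P^4(0,1) = 0.6291

0.6291


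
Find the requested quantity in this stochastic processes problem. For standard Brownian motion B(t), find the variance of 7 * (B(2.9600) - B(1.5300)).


Var(alpha*(B(t)-B(s))) = alpha^2 * (t-s)
= 7^2 * (2.9600 - 1.5300)
= 49 * 1.4300
= 70.0700

70.0700


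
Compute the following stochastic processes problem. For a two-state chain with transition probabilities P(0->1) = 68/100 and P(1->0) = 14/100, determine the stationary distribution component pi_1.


Stationary distribution: pi_0 = p10/(p01+p10), pi_1 = p01/(p01+p10)
p01 = 0.6800, p10 = 0.1400
pi_1 = 0.8293

0.8293


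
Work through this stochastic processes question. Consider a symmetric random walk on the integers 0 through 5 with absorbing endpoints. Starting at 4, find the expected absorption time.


For symmetric RW on 0,...,N with absorbing barriers, E(i) = i*(N-i)
E(4) = 4 * 1 = 4

4


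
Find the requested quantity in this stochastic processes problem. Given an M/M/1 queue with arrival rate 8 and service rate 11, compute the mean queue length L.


rho = 8/11 = 0.7273
L = rho/(1-rho)
= 0.7273/0.2727
= 2.6667

2.6667


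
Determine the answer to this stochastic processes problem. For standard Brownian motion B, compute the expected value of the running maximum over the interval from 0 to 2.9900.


E(max B(s)) = sqrt(2t/pi)
= sqrt(2*2.9900/pi)
= sqrt(1.9035)
= 1.3797

1.3797


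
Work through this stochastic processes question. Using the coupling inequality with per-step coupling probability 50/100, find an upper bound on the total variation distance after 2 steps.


TV distance bound <= (1-delta)^n
= (1 - 0.5000)^2
= 0.5000^2
= 0.2500

0.2500


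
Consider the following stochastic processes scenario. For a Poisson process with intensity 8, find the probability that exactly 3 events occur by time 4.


P(N(t)=k) = (lambda*t)^k * exp(-lambda*t) / k!
lambda*t = 32
= 32^3 * exp(-32) / 3!
= 32768 * 1.2664e-14 / 6
= 6.9163e-11

6.9163e-11


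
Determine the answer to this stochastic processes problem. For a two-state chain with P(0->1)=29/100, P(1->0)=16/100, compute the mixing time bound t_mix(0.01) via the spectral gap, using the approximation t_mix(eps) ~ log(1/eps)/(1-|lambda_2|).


lambda_2 = |1 - p01 - p10| = |1 - 0.2900 - 0.1600| = 0.5500
t_mix ~ log(1/eps)/(1 - |lambda_2|)
= log(100)/(1 - 0.5500) = 4.6052/0.4500
= 10.2337

10.2337


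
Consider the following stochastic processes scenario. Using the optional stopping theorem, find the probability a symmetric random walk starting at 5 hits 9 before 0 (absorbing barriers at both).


By optional stopping theorem: E(M at tau) = M(0) = 5
P(hit 9)*9 + P(hit 0)*0 = 5
P(hit 9) = (5 - 0)/(9 - 0) = 5/9 = 0.5556

0.5556


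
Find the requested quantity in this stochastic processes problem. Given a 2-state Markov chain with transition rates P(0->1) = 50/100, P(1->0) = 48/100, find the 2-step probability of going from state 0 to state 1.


Computing P^2 by matrix multiplication.
P = [[0.5000, 0.5000], [0.4800, 0.5200]]
After raising P to the power 2:
P^2(0,1) = 0.5100

0.5100


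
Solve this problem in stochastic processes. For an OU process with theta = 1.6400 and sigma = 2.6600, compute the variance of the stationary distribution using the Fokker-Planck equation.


Stationary variance = sigma^2 / (2*theta)
= 2.6600^2 / (2*1.6400)
= 7.0756 / 3.2800
= 2.1572

2.1572


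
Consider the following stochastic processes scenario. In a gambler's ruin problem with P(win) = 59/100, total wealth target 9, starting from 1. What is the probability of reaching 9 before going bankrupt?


Gambler's ruin formula:
r = q/p = 0.4100/0.5900 = 0.6949
P(win) = (1 - r^i)/(1 - r^N)
= (1 - 0.6949^1)/(1 - 0.6949^9)
= 0.3171

0.3171


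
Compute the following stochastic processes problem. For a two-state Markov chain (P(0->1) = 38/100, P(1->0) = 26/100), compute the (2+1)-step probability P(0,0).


P^3 = P^2 * P^1
Computing via matrix multiplication of the transition matrix.
Entry (0,0) of P^3 = 0.4340

0.4340


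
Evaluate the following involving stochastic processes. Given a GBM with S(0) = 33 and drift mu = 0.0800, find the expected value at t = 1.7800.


E[S(t)] = S(0) * exp(mu * t)
= 33 * exp(0.0800 * 1.7800)
= 33 * 1.1530
= 38.0502

38.0502


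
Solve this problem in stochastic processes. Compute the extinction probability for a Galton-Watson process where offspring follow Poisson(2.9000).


Since mu = 2.9000 > 1, extinction prob q < 1.
Solve s = exp(mu*(s-1)) iteratively.
q = 0.0668

0.0668


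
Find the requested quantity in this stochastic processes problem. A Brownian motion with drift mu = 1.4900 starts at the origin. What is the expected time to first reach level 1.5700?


Expected first passage time = a/mu
= 1.5700/1.4900
= 1.0537

1.0537


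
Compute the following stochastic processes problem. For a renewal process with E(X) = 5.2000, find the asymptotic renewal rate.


Long-run renewal rate = 1/E(X)
= 1/5.2000
= 0.1923

0.1923


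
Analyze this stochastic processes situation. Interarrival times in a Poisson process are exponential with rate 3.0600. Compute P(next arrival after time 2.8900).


P(X > t) = exp(-lambda * t)
= exp(-3.0600 * 2.8900)
= exp(-8.8434) = 1.4433e-04

1.4433e-04


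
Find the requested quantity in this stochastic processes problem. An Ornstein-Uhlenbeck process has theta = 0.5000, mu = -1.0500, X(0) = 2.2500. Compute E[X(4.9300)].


E[X(t)] = mu + (X(0) - mu)*exp(-theta*t)
= -1.0500 + (2.2500 - -1.0500)*exp(-0.5000*4.9300)
= -1.0500 + 3.3000 * 0.0850
= -0.7695

-0.7695


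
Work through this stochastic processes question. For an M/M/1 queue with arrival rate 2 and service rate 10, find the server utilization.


rho = lambda/mu
= 2/10
= 0.2000

0.2000


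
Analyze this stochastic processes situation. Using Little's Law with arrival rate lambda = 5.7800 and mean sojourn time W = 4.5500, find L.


Little's Law: L = lambda * W
= 5.7800 * 4.5500
= 26.2990

26.2990


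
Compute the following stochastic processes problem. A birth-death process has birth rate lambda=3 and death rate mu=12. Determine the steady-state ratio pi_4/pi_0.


For birth-death process, pi_n/pi_0 = (lambda/mu)^n
= (3/12)^4
= 0.0039

0.0039


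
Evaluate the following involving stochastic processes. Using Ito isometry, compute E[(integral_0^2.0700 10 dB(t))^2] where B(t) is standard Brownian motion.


By Ito isometry: E[(int f dB)^2] = int f^2 dt
= 10^2 * 2.0700
= 100 * 2.0700 = 207.0000

207.0000


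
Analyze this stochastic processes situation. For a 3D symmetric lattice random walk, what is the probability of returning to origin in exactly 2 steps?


P(return in 2 steps) = P(reverse first step) = 1/(2d)
= 1/6
= 0.1667

0.1667


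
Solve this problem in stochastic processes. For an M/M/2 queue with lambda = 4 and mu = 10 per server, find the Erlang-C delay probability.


a = lambda/mu = 0.4000
rho = a/c = 0.2000
Erlang-C formula applied:
C(c,a) = 0.0667

0.0667


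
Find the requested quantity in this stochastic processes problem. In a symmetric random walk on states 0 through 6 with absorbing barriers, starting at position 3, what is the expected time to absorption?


For symmetric RW on 0,...,N with absorbing barriers, E(i) = i*(N-i)
E(3) = 3 * 3 = 9

9


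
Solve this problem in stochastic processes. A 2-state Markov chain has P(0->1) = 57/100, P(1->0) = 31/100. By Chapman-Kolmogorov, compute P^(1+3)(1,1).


P^4 = P^1 * P^3
Computing via matrix multiplication of the transition matrix.
Entry (1,1) of P^4 = 0.6478

0.6478


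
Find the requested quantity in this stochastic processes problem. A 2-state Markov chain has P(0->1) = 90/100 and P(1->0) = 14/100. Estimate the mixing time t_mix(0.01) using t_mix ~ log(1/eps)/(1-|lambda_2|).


lambda_2 = |1 - p01 - p10| = |1 - 0.9000 - 0.1400| = 0.0400
t_mix ~ log(1/eps)/(1 - |lambda_2|)
= log(100)/(1 - 0.0400) = 4.6052/0.9600
= 4.7971

4.7971


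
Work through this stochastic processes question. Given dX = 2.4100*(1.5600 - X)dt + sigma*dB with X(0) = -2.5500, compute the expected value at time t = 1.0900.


E[X(t)] = mu + (X(0) - mu)*exp(-theta*t)
= 1.5600 + (-2.5500 - 1.5600)*exp(-2.4100*1.0900)
= 1.5600 + -4.1100 * 0.0723
= 1.2628

1.2628


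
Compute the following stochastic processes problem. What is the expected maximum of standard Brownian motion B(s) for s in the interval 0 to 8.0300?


E(max B(s)) = sqrt(2t/pi)
= sqrt(2*8.0300/pi)
= sqrt(5.1121)
= 2.2610

2.2610


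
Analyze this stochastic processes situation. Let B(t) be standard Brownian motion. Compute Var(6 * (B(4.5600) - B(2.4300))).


Var(alpha*(B(t)-B(s))) = alpha^2 * (t-s)
= 6^2 * (4.5600 - 2.4300)
= 36 * 2.1300
= 76.6800

76.6800


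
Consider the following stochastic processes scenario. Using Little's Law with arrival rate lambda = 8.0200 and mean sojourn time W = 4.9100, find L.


Little's Law: L = lambda * W
= 8.0200 * 4.9100
= 39.3782

39.3782


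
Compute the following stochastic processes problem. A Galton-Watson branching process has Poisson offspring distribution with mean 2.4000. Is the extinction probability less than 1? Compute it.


Since mu = 2.4000 > 1, extinction prob q < 1.
Solve s = exp(mu*(s-1)) iteratively.
q = 0.1214

0.1214


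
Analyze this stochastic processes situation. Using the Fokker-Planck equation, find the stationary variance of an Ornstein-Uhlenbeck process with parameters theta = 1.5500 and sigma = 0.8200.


Stationary variance = sigma^2 / (2*theta)
= 0.8200^2 / (2*1.5500)
= 0.6724 / 3.1000
= 0.2169

0.2169


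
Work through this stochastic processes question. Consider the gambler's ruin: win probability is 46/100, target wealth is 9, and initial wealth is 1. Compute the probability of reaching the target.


Gambler's ruin formula:
r = q/p = 0.5400/0.4600 = 1.1739
P(win) = (1 - r^i)/(1 - r^N)
= (1 - 1.1739^1)/(1 - 1.1739^9)
= 0.0538

0.0538


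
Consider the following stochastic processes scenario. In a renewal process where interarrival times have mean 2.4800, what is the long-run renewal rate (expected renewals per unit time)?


Long-run renewal rate = 1/E(X)
= 1/2.4800
= 0.4032

0.4032


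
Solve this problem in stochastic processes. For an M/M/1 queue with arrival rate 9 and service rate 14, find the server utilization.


rho = lambda/mu
= 9/14
= 0.6429

0.6429


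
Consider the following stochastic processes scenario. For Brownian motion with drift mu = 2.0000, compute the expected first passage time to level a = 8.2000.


Expected first passage time = a/mu
= 8.2000/2.0000
= 4.1000

4.1000


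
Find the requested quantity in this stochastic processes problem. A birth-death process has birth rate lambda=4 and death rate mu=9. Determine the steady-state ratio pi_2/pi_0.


For birth-death process, pi_n/pi_0 = (lambda/mu)^n
= (4/9)^2
= 0.1975

0.1975


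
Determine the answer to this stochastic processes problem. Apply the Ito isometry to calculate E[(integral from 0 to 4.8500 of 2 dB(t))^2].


By Ito isometry: E[(int f dB)^2] = int f^2 dt
= 2^2 * 4.8500
= 4 * 4.8500 = 19.4000

19.4000


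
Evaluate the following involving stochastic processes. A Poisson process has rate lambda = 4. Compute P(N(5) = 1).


P(N(t)=k) = (lambda*t)^k * exp(-lambda*t) / k!
lambda*t = 20
= 20^1 * exp(-20) / 1!
= 20 * 2.0612e-09 / 1
= 4.1223e-08

4.1223e-08


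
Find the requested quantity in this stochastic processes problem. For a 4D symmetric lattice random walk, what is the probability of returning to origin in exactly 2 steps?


P(return in 2 steps) = P(reverse first step) = 1/(2d)
= 1/8
= 0.1250

0.1250


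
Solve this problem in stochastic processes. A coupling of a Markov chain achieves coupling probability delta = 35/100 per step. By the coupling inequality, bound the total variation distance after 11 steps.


TV distance bound <= (1-delta)^n
= (1 - 0.3500)^11
= 0.6500^11
= 0.0088

0.0088


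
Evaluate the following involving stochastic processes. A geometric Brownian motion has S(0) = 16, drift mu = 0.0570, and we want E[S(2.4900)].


E[S(t)] = S(0) * exp(mu * t)
= 16 * exp(0.0570 * 2.4900)
= 16 * 1.1525
= 18.4399

18.4399


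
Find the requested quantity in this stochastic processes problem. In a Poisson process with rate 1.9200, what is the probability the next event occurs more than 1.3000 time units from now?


P(X > t) = exp(-lambda * t)
= exp(-1.9200 * 1.3000)
= exp(-2.4960) = 0.0824

0.0824


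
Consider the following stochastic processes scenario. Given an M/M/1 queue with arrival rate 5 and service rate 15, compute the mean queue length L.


rho = 5/15 = 0.3333
L = rho/(1-rho)
= 0.3333/0.6667
= 0.5000

0.5000


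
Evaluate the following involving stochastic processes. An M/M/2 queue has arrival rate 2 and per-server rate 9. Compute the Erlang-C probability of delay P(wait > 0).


a = lambda/mu = 0.2222
rho = a/c = 0.1111
Erlang-C formula applied:
C(c,a) = 0.0222

0.0222


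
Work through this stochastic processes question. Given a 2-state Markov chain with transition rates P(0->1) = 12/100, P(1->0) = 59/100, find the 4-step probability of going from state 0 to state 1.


Computing P^4 by matrix multiplication.
P = [[0.8800, 0.1200], [0.5900, 0.4100]]
After raising P to the power 4:
P^4(0,1) = 0.1678

0.1678


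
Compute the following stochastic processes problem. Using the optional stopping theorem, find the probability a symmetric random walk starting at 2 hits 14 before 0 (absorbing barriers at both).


By optional stopping theorem: E(M at tau) = M(0) = 2
P(hit 14)*14 + P(hit 0)*0 = 2
P(hit 14) = (2 - 0)/(14 - 0) = 1/7 = 0.1429

0.1429


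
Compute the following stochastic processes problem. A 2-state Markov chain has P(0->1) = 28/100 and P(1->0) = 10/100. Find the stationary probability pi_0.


Stationary distribution: pi_0 = p10/(p01+p10), pi_1 = p01/(p01+p10)
p01 = 0.2800, p10 = 0.1000
pi_0 = 0.2632

0.2632


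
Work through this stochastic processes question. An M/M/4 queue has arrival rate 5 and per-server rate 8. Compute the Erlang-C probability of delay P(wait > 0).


a = lambda/mu = 0.6250
rho = a/c = 0.1562
Erlang-C formula applied:
C(c,a) = 0.0040

0.0040


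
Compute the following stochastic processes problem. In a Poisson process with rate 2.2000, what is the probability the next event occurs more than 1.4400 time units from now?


P(X > t) = exp(-lambda * t)
= exp(-2.2000 * 1.4400)
= exp(-3.1680) = 0.0421

0.0421


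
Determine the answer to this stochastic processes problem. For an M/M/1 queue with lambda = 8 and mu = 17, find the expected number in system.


rho = 8/17 = 0.4706
L = rho/(1-rho)
= 0.4706/0.5294
= 0.8889

0.8889


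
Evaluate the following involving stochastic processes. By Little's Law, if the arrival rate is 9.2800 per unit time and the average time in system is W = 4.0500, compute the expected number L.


Little's Law: L = lambda * W
= 9.2800 * 4.0500
= 37.5840

37.5840


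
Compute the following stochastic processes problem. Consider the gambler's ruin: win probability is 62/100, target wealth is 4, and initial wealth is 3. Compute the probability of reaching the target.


Gambler's ruin formula:
r = q/p = 0.3800/0.6200 = 0.6129
P(win) = (1 - r^i)/(1 - r^N)
= (1 - 0.6129^3)/(1 - 0.6129^4)
= 0.8962

0.8962


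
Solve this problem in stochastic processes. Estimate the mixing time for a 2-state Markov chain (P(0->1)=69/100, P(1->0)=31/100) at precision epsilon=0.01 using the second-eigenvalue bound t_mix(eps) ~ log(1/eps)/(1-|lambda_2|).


lambda_2 = |1 - p01 - p10| = |1 - 0.6900 - 0.3100| = 5.5511e-17
t_mix ~ log(1/eps)/(1 - |lambda_2|)
= log(100)/(1 - 5.5511e-17) = 4.6052/1.0000
= 4.6052

4.6052


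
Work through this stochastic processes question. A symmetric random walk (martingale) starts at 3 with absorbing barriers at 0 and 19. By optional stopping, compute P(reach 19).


By optional stopping theorem: E(M at tau) = M(0) = 3
P(hit 19)*19 + P(hit 0)*0 = 3
P(hit 19) = (3 - 0)/(19 - 0) = 3/19 = 0.1579

0.1579


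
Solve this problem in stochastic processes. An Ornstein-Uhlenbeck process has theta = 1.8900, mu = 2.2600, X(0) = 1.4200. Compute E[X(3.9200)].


E[X(t)] = mu + (X(0) - mu)*exp(-theta*t)
= 2.2600 + (1.4200 - 2.2600)*exp(-1.8900*3.9200)
= 2.2600 + -0.8400 * 6.0590e-04
= 2.2595

2.2595


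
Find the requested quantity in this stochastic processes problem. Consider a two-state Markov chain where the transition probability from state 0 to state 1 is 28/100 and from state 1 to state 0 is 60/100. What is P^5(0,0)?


Computing P^5 by matrix multiplication.
P = [[0.7200, 0.2800], [0.6000, 0.4000]]
After raising P to the power 5:
P^5(0,0) = 0.6818

0.6818


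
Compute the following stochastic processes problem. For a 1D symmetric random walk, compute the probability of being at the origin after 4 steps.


P(S(4) = 0) = C(4,2) / 4^2
= 6 / 16
= 0.3750

0.3750


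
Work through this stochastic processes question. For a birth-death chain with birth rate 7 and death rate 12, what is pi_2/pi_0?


For birth-death process, pi_n/pi_0 = (lambda/mu)^n
= (7/12)^2
= 0.3403

0.3403


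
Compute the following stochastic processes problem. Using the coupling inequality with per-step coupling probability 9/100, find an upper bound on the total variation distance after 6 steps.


TV distance bound <= (1-delta)^n
= (1 - 0.0900)^6
= 0.9100^6
= 0.5679

0.5679


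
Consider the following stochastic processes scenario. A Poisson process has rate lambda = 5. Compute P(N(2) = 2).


P(N(t)=k) = (lambda*t)^k * exp(-lambda*t) / k!
lambda*t = 10
= 10^2 * exp(-10) / 2!
= 100 * 4.5400e-05 / 2
= 0.0023

0.0023


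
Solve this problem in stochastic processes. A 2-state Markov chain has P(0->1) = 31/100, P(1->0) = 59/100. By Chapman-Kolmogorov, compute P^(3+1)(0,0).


P^4 = P^3 * P^1
Computing via matrix multiplication of the transition matrix.
Entry (0,0) of P^4 = 0.6556

0.6556


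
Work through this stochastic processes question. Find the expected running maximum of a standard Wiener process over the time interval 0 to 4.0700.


E(max B(s)) = sqrt(2t/pi)
= sqrt(2*4.0700/pi)
= sqrt(2.5910)
= 1.6097

1.6097


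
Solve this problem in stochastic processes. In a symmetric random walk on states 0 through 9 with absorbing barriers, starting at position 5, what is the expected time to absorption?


For symmetric RW on 0,...,N with absorbing barriers, E(i) = i*(N-i)
E(5) = 5 * 4 = 20

20


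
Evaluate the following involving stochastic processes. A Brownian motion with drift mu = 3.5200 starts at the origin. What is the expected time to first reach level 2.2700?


Expected first passage time = a/mu
= 2.2700/3.5200
= 0.6449

0.6449


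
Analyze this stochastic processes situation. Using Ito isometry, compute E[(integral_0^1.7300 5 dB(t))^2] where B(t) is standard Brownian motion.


By Ito isometry: E[(int f dB)^2] = int f^2 dt
= 5^2 * 1.7300
= 25 * 1.7300 = 43.2500

43.2500


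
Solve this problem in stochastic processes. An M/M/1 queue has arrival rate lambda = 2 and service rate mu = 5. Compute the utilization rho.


rho = lambda/mu
= 2/5
= 0.4000

0.4000


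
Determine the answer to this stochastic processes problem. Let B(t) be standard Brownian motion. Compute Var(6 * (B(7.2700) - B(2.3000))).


Var(alpha*(B(t)-B(s))) = alpha^2 * (t-s)
= 6^2 * (7.2700 - 2.3000)
= 36 * 4.9700
= 178.9200

178.9200


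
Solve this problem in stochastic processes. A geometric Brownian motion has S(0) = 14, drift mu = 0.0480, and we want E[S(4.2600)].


E[S(t)] = S(0) * exp(mu * t)
= 14 * exp(0.0480 * 4.2600)
= 14 * 1.2269
= 17.1764

17.1764


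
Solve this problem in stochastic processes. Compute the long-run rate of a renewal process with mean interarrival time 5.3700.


Long-run renewal rate = 1/E(X)
= 1/5.3700
= 0.1862

0.1862


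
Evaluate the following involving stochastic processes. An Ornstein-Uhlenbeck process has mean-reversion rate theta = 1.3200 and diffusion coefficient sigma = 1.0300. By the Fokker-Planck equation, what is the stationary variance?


Stationary variance = sigma^2 / (2*theta)
= 1.0300^2 / (2*1.3200)
= 1.0609 / 2.6400
= 0.4019

0.4019


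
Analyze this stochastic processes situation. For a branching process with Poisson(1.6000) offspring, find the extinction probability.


Since mu = 1.6000 > 1, extinction prob q < 1.
Solve s = exp(mu*(s-1)) iteratively.
q = 0.3580

0.3580


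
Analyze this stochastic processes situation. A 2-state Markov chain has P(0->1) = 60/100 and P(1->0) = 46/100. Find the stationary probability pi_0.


Stationary distribution: pi_0 = p10/(p01+p10), pi_1 = p01/(p01+p10)
p01 = 0.6000, p10 = 0.4600
pi_0 = 0.4340

0.4340


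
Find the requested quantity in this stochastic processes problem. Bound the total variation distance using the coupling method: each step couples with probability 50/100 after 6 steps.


TV distance bound <= (1-delta)^n
= (1 - 0.5000)^6
= 0.5000^6
= 0.0156

0.0156


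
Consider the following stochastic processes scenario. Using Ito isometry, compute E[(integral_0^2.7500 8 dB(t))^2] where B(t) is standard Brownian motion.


By Ito isometry: E[(int f dB)^2] = int f^2 dt
= 8^2 * 2.7500
= 64 * 2.7500 = 176.0000

176.0000


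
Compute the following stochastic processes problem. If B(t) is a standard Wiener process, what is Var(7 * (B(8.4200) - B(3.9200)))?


Var(alpha*(B(t)-B(s))) = alpha^2 * (t-s)
= 7^2 * (8.4200 - 3.9200)
= 49 * 4.5000
= 220.5000

220.5000


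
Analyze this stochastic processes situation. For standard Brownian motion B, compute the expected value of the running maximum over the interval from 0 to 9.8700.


E(max B(s)) = sqrt(2t/pi)
= sqrt(2*9.8700/pi)
= sqrt(6.2834)
= 2.5067

2.5067


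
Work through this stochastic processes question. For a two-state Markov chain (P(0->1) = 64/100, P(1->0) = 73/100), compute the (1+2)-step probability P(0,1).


P^3 = P^1 * P^2
Computing via matrix multiplication of the transition matrix.
Entry (0,1) of P^3 = 0.4908

0.4908


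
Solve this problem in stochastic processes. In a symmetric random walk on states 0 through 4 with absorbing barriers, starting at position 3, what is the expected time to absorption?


For symmetric RW on 0,...,N with absorbing barriers, E(i) = i*(N-i)
E(3) = 3 * 1 = 3

3


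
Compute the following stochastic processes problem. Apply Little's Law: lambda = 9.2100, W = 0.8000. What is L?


Little's Law: L = lambda * W
= 9.2100 * 0.8000
= 7.3680

7.3680


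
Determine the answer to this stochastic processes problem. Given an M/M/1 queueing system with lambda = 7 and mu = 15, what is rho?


rho = lambda/mu
= 7/15
= 0.4667

0.4667


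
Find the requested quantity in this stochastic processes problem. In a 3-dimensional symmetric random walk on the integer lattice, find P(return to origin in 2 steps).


P(return in 2 steps) = P(reverse first step) = 1/(2d)
= 1/6
= 0.1667

0.1667


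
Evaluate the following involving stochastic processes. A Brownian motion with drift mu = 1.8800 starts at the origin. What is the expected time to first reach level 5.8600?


Expected first passage time = a/mu
= 5.8600/1.8800
= 3.1170

3.1170


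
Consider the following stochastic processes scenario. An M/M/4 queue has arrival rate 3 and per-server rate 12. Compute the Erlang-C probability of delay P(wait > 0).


a = lambda/mu = 0.2500
rho = a/c = 0.0625
Erlang-C formula applied:
C(c,a) = 1.3521e-04

1.3521e-04


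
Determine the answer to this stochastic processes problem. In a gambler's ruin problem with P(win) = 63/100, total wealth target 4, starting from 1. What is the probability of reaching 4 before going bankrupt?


Gambler's ruin formula:
r = q/p = 0.3700/0.6300 = 0.5873
P(win) = (1 - r^i)/(1 - r^N)
= (1 - 0.5873^1)/(1 - 0.5873^4)
= 0.4684

0.4684


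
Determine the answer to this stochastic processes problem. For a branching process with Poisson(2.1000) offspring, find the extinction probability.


Since mu = 2.1000 > 1, extinction prob q < 1.
Solve s = exp(mu*(s-1)) iteratively.
q = 0.1779

0.1779


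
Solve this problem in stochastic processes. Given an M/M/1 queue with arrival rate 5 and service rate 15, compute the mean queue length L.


rho = 5/15 = 0.3333
L = rho/(1-rho)
= 0.3333/0.6667
= 0.5000

0.5000


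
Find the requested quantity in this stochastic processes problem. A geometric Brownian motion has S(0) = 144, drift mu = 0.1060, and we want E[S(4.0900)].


E[S(t)] = S(0) * exp(mu * t)
= 144 * exp(0.1060 * 4.0900)
= 144 * 1.5427
= 222.1501

222.1501


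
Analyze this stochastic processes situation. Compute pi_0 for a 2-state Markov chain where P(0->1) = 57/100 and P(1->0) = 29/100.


Stationary distribution: pi_0 = p10/(p01+p10), pi_1 = p01/(p01+p10)
p01 = 0.5700, p10 = 0.2900
pi_0 = 0.3372

0.3372


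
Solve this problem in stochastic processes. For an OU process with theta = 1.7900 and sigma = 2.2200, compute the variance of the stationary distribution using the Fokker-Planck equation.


Stationary variance = sigma^2 / (2*theta)
= 2.2200^2 / (2*1.7900)
= 4.9284 / 3.5800
= 1.3766

1.3766


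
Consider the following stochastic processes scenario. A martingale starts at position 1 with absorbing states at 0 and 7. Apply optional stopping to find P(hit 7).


By optional stopping theorem: E(M at tau) = M(0) = 1
P(hit 7)*7 + P(hit 0)*0 = 1
P(hit 7) = (1 - 0)/(7 - 0) = 1/7 = 0.1429

0.1429


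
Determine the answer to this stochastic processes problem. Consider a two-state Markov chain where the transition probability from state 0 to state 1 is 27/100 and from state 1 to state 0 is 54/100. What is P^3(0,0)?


Computing P^3 by matrix multiplication.
P = [[0.7300, 0.2700], [0.5400, 0.4600]]
After raising P to the power 3:
P^3(0,0) = 0.6690

0.6690


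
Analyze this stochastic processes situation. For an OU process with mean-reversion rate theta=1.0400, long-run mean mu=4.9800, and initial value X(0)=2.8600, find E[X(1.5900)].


E[X(t)] = mu + (X(0) - mu)*exp(-theta*t)
= 4.9800 + (2.8600 - 4.9800)*exp(-1.0400*1.5900)
= 4.9800 + -2.1200 * 0.1914
= 4.5743

4.5743


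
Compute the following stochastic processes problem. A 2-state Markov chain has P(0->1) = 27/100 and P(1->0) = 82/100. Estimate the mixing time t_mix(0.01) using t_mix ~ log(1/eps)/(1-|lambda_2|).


lambda_2 = |1 - p01 - p10| = |1 - 0.2700 - 0.8200| = 0.0900
t_mix ~ log(1/eps)/(1 - |lambda_2|)
= log(100)/(1 - 0.0900) = 4.6052/0.9100
= 5.0606

5.0606


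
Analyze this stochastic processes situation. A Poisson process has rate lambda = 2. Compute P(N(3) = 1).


P(N(t)=k) = (lambda*t)^k * exp(-lambda*t) / k!
lambda*t = 6
= 6^1 * exp(-6) / 1!
= 6 * 0.0025 / 1
= 0.0149

0.0149


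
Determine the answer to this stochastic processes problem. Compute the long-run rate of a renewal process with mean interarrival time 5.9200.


Long-run renewal rate = 1/E(X)
= 1/5.9200
= 0.1689

0.1689


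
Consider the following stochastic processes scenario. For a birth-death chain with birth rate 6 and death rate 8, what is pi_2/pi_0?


For birth-death process, pi_n/pi_0 = (lambda/mu)^n
= (6/8)^2
= 0.5625

0.5625


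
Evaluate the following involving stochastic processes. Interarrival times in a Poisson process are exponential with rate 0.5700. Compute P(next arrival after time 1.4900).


P(X > t) = exp(-lambda * t)
= exp(-0.5700 * 1.4900)
= exp(-0.8493) = 0.4277

0.4277


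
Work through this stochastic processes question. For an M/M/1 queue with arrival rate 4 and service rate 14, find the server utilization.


rho = lambda/mu
= 4/14
= 0.2857

0.2857


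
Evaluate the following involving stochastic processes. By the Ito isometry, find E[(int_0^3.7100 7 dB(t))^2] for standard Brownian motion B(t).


By Ito isometry: E[(int f dB)^2] = int f^2 dt
= 7^2 * 3.7100
= 49 * 3.7100 = 181.7900

181.7900


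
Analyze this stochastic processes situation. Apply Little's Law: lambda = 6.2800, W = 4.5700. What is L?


Little's Law: L = lambda * W
= 6.2800 * 4.5700
= 28.6996

28.6996


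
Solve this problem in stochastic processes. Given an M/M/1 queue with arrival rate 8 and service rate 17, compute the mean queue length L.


rho = 8/17 = 0.4706
L = rho/(1-rho)
= 0.4706/0.5294
= 0.8889

0.8889


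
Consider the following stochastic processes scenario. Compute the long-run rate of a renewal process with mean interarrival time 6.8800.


Long-run renewal rate = 1/E(X)
= 1/6.8800
= 0.1453

0.1453


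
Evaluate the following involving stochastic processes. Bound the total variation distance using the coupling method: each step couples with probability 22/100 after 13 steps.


TV distance bound <= (1-delta)^n
= (1 - 0.2200)^13
= 0.7800^13
= 0.0396

0.0396


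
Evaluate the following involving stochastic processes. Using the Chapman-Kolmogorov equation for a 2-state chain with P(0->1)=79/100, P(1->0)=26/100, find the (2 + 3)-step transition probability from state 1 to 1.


P^5 = P^2 * P^3
Computing via matrix multiplication of the transition matrix.
Entry (1,1) of P^5 = 0.7524

0.7524


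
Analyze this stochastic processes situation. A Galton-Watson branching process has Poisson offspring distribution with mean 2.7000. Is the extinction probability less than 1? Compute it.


Since mu = 2.7000 > 1, extinction prob q < 1.
Solve s = exp(mu*(s-1)) iteratively.
q = 0.0844

0.0844


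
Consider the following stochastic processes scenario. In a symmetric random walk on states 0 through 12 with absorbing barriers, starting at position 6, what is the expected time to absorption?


For symmetric RW on 0,...,N with absorbing barriers, E(i) = i*(N-i)
E(6) = 6 * 6 = 36

36


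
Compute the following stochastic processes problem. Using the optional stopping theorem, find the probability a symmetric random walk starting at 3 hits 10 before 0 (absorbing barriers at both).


By optional stopping theorem: E(M at tau) = M(0) = 3
P(hit 10)*10 + P(hit 0)*0 = 3
P(hit 10) = (3 - 0)/(10 - 0) = 3/10 = 0.3000

0.3000


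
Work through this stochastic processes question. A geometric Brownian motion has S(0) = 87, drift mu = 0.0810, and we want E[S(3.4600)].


E[S(t)] = S(0) * exp(mu * t)
= 87 * exp(0.0810 * 3.4600)
= 87 * 1.3235
= 115.1422

115.1422


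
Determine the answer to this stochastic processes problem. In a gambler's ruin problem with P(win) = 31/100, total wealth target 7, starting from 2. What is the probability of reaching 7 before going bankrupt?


Gambler's ruin formula:
r = q/p = 0.6900/0.3100 = 2.2258
P(win) = (1 - r^i)/(1 - r^N)
= (1 - 2.2258^2)/(1 - 2.2258^7)
= 0.0147

0.0147


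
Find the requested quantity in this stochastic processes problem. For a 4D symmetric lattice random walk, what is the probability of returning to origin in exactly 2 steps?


P(return in 2 steps) = P(reverse first step) = 1/(2d)
= 1/8
= 0.1250

0.1250


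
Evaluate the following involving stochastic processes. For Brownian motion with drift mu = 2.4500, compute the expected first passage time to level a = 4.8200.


Expected first passage time = a/mu
= 4.8200/2.4500
= 1.9673

1.9673


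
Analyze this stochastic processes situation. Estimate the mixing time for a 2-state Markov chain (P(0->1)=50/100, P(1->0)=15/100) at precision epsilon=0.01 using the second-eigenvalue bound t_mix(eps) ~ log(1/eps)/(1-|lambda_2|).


lambda_2 = |1 - p01 - p10| = |1 - 0.5000 - 0.1500| = 0.3500
t_mix ~ log(1/eps)/(1 - |lambda_2|)
= log(100)/(1 - 0.3500) = 4.6052/0.6500
= 7.0849

7.0849


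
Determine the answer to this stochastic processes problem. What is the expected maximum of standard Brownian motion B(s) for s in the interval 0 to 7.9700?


E(max B(s)) = sqrt(2t/pi)
= sqrt(2*7.9700/pi)
= sqrt(5.0739)
= 2.2525

2.2525


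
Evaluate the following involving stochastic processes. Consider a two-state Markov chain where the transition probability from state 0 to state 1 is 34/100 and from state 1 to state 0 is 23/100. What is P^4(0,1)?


Computing P^4 by matrix multiplication.
P = [[0.6600, 0.3400], [0.2300, 0.7700]]
After raising P to the power 4:
P^4(0,1) = 0.5761

0.5761


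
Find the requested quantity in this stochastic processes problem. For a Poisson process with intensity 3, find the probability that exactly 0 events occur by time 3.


P(N(t)=k) = (lambda*t)^k * exp(-lambda*t) / k!
lambda*t = 9
= 9^0 * exp(-9) / 0!
= 1 * 1.2341e-04 / 1
= 1.2341e-04

1.2341e-04


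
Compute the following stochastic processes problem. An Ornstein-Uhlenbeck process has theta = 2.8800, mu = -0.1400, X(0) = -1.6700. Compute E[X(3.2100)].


E[X(t)] = mu + (X(0) - mu)*exp(-theta*t)
= -0.1400 + (-1.6700 - -0.1400)*exp(-2.8800*3.2100)
= -0.1400 + -1.5300 * 9.6613e-05
= -0.1401

-0.1401


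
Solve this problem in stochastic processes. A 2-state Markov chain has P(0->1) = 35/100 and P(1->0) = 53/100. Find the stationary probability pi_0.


Stationary distribution: pi_0 = p10/(p01+p10), pi_1 = p01/(p01+p10)
p01 = 0.3500, p10 = 0.5300
pi_0 = 0.6023

0.6023


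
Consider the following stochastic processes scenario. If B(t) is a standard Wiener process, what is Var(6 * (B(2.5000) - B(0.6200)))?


Var(alpha*(B(t)-B(s))) = alpha^2 * (t-s)
= 6^2 * (2.5000 - 0.6200)
= 36 * 1.8800
= 67.6800

67.6800


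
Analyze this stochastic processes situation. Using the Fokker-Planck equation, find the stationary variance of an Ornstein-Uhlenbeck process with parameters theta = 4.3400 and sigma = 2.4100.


Stationary variance = sigma^2 / (2*theta)
= 2.4100^2 / (2*4.3400)
= 5.8081 / 8.6800
= 0.6691

0.6691


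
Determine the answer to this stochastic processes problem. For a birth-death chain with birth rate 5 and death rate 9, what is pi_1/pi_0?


For birth-death process, pi_n/pi_0 = (lambda/mu)^n
= (5/9)^1
= 0.5556

0.5556


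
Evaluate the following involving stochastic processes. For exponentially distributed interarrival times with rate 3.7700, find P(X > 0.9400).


P(X > t) = exp(-lambda * t)
= exp(-3.7700 * 0.9400)
= exp(-3.5438) = 0.0289

0.0289


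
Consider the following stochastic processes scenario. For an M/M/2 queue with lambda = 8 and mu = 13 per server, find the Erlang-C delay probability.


a = lambda/mu = 0.6154
rho = a/c = 0.3077
Erlang-C formula applied:
C(c,a) = 0.1448

0.1448
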